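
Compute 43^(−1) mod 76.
Apply the extended Euclidean algorithm to (76, 43), tracking rows (r, s, t) with s·76 + t·43 = r. Each division r_prev = q·r_cur + r_new produces the new row as (previous row) − q·(current row):
  row A: (76, 1, 0)   [1·76 + 0·43 = 76]
  row B: (43, 0, 1)   [0·76 + 1·43 = 43]
  76 = 1·43 + 33   → row C = row A − 1·row B = (33, 1, −1)   [check: 1·76 − 1·43 = 33]
  43 = 1·33 + 10   → row D = row B − 1·row C = (10, −1, 2)   [check: −1·76 + 2·43 = 10]
  33 = 3·10 + 3   → row E = row C − 3·row D = (3, 4, −7)   [check: 4·76 − 7·43 = 3]
  10 = 3·3 + 1   → row F = row D − 3·row E = (1, −13, 23)   [check: −13·76 + 23·43 = 1]
  3 = 3·1 + 0   → remainder 0, stop. gcd = 1 (last nonzero row F).
The gcd is 1, so 43 is invertible mod 76. The last nonzero row gives −13·76 + 23·43 = 1, so t = 23. So 43^(−1) ≡ 23 (mod 76). Verify: 43 · 23 = 989 ≡ 1 (mod 76). ✓

Final answer: 43^(−1) ≡ 23 (mod 76)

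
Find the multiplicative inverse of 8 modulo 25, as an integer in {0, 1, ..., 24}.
Apply the extended Euclidean algorithm to (25, 8), tracking rows (r, s, t) with s·25 + t·8 = r. Each division r_prev = q·r_cur + r_new produces the new row as (previous row) − q·(current row):
  row A: (25, 1, 0)   [1·25 + 0·8 = 25]
  row B: (8, 0, 1)   [0·25 + 1·8 = 8]
  25 = 3·8 + 1   → row C = row A − 3·row B = (1, 1, −3)   [check: 1·25 − 3·8 = 1]
  8 = 8·1 + 0   → remainder 0, stop. gcd = 1 (last nonzero row C).
The gcd is 1, so 8 is invertible mod 25. The last nonzero row gives 1·25 − 3·8 = 1, so t = −3. So 8^(−1) ≡ −3 ≡ 22 (mod 25). Verify: 8 · 22 = 176 ≡ 1 (mod 25). ✓

Final answer: 8^(−1) ≡ 22 (mod 25)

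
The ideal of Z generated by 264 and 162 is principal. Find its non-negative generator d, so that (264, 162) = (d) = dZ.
(264, 162) = (6); d = 6

In the PID Z, (a, b) is generated by gcd(a, b). Compute gcd(264, 162) with the extended Euclidean algorithm, tracking rows (r, s, t) with s·264 + t·162 = r:
  row A: (264, 1, 0)   [1·264 + 0·162 = 264]
  row B: (162, 0, 1)   [0·264 + 1·162 = 162]
  264 = 1·162 + 102   → row C = row A − 1·row B = (102, 1, −1)   [check: 1·264 − 1·162 = 102]
  162 = 1·102 + 60   → row D = row B − 1·row C = (60, −1, 2)   [check: −1·264 + 2·162 = 60]
  102 = 1·60 + 42   → row E = row C − 1·row D = (42, 2, −3)   [check: 2·264 − 3·162 = 42]
  60 = 1·42 + 18   → row F = row D − 1·row E = (18, −3, 5)   [check: −3·264 + 5·162 = 18]
  42 = 2·18 + 6   → row G = row E − 2·row F = (6, 8, −13)   [check: 8·264 − 13·162 = 6]
  18 = 3·6 + 0   → remainder 0, stop. gcd = 6 (last nonzero row G).
So gcd(264, 162) = 6, with Bézout identity 8·264 − 13·162 = 6. Containment (⊇): the Bézout identity exhibits 6 as an element of (264, 162), giving (6) ⊆ (264, 162). Containment (⊆): since 6 | 264 and 6 | 162 (264 = 6·44, 162 = 6·27), every Z-linear combination of 264 and 162 is divisible by 6, so (264, 162) ⊆ (6). Therefore (264, 162) = (6), d = 6.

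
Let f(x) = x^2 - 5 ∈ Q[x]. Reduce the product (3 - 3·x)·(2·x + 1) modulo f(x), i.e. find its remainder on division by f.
First multiply in Q[x] without reducing: a · b = -6·x^2 + 3·x + 3. Now divide by f(x) = x^2 - 5, eliminating the leading term at each step:
  leading term -6·x^2: subtract (-6)·f(x) = 30 - 6·x^2, leaving 3·x - 27
The degree is now < 2, so this is the remainder. Hence a · b ≡ 3·x - 27 in Q[x]/(f).

Final answer: a · b ≡ 3·x - 27 (mod f(x))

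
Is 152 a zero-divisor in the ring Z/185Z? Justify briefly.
NO

gcd(152, 185) = 1, so 152 is a unit in Z/185Z (it has a multiplicative inverse). A unit cannot be a zero-divisor: if 152·b ≡ 0 then multiplying both sides by 152^(−1) gives b ≡ 0. So 152 is not a zero-divisor.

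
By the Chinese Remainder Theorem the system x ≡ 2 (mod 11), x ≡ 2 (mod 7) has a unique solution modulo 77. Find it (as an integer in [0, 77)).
The moduli 11, 7 are pairwise coprime, so by the CRT there is a unique solution mod 11·7 = 77.
Solve by successive substitution. Start with x ≡ 2 (mod 11).
  Combine with x ≡ 2 (mod 7): write x = 2 + 11·t and require 2 + 11·t ≡ 2 (mod 7), i.e. 11·t ≡ 2 − 2 ≡ 0 (mod 7). Since 11^(−1) ≡ 2 (mod 7) (11 ≡ 4 (mod 7)), t ≡ 2·0 ≡ 0 (mod 7). So x ≡ 2 + 11·0 = 2 (mod 77).
Unique solution in [0, 77): x = 2.

Final answer: x ≡ 2 (mod 77); the representative in [0, 77) is 2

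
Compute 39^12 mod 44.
25

Use repeated squaring. Binary(12) = 1100. Walk through the bits of the exponent 12 left-to-right: at each bit after the leading one, square the running value, then multiply by 39 if the bit is 1 (always reducing mod 44):
  bit 1 = 1 (leading): start with 39.
  bit 2 = 1: square 39^2 = 1521 ≡ 25; bit is 1, so multiply 25·39 = 975 ≡ 7 (mod 44).
  bit 3 = 0: square 7^2 = 49 ≡ 5 (mod 44).
  bit 4 = 0: square 5^2 = 25 (mod 44).
Final value: 39^12 ≡ 25 (mod 44).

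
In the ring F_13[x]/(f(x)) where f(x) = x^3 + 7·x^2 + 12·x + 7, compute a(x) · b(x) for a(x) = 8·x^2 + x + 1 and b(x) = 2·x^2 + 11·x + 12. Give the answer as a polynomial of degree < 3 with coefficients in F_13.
Multiply as integer polynomials: a · b = 16·x^4 + 90·x^3 + 109·x^2 + 23·x + 12. Reducing coefficients mod 13: a · b ≡ 3·x^4 + 12·x^3 + 5·x^2 + 10·x + 12. Now divide by f(x) = x^3 + 7·x^2 + 12·x + 7 in F_13[x], eliminating the leading term at each step:
  leading term 3·x^4: subtract (3·x)·f(x) = 3·x^4 + 8·x^3 + 10·x^2 + 8·x, leaving 4·x^3 + 8·x^2 + 2·x + 12 (coefficients mod 13)
  leading term 4·x^3: subtract (4)·f(x) = 4·x^3 + 2·x^2 + 9·x + 2, leaving 6·x^2 + 6·x + 10 (coefficients mod 13)
The degree is now < 3, so this is the remainder. Hence a · b ≡ 6·x^2 + 6·x + 10 in F_13[x]/(f).

Final answer: a · b ≡ 6·x^2 + 6·x + 10 (mod f(x))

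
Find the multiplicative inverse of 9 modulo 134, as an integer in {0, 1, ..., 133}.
9^(−1) ≡ 15 (mod 134)

Apply the extended Euclidean algorithm to (134, 9), tracking rows (r, s, t) with s·134 + t·9 = r. Each division r_prev = q·r_cur + r_new produces the new row as (previous row) − q·(current row):
  row A: (134, 1, 0)   [1·134 + 0·9 = 134]
  row B: (9, 0, 1)   [0·134 + 1·9 = 9]
  134 = 14·9 + 8   → row C = row A − 14·row B = (8, 1, −14)   [check: 1·134 − 14·9 = 8]
  9 = 1·8 + 1   → row D = row B − 1·row C = (1, −1, 15)   [check: −1·134 + 15·9 = 1]
  8 = 8·1 + 0   → remainder 0, stop. gcd = 1 (last nonzero row D).
The gcd is 1, so 9 is invertible mod 134. The last nonzero row gives −1·134 + 15·9 = 1, so t = 15. So 9^(−1) ≡ 15 (mod 134). Verify: 9 · 15 = 135 ≡ 1 (mod 134). ✓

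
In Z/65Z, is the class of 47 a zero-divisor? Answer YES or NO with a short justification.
gcd(47, 65) = 1, so 47 is a unit in Z/65Z (it has a multiplicative inverse). A unit cannot be a zero-divisor: if 47·b ≡ 0 then multiplying both sides by 47^(−1) gives b ≡ 0. So 47 is not a zero-divisor.

Final answer: NO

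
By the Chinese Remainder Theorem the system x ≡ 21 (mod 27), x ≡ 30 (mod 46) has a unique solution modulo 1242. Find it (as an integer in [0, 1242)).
The moduli 27, 46 are pairwise coprime, so by the CRT there is a unique solution mod 27·46 = 1242.
Solve by successive substitution. Start with x ≡ 21 (mod 27).
  Combine with x ≡ 30 (mod 46): write x = 21 + 27·t and require 21 + 27·t ≡ 30 (mod 46), i.e. 27·t ≡ 30 − 21 ≡ 9 (mod 46). Since 27^(−1) ≡ 29 (mod 46), t ≡ 29·9 ≡ 31 (mod 46). So x ≡ 21 + 27·31 = 858 (mod 1242).
Unique solution in [0, 1242): x = 858.

Final answer: x ≡ 858 (mod 1242); the representative in [0, 1242) is 858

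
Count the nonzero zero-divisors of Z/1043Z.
Z/1043Z has 154 nonzero zero-divisors

In Z/1043Z each nonzero element is either a unit (gcd with 1043 is 1) or a zero-divisor (gcd > 1). The number of units is φ(1043): factorise 1043 = 7 · 149, so φ(1043) = (7 − 1) · (149 − 1) = 6 · 148 = 888. The nonzero elements number 1043 − 1 = 1042. Hence the nonzero zero-divisors number 1042 − 888 = 154.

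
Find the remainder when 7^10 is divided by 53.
36

Use repeated squaring. Binary(10) = 1010. Walk through the bits of the exponent 10 left-to-right: at each bit after the leading one, square the running value, then multiply by 7 if the bit is 1 (always reducing mod 53):
  bit 1 = 1 (leading): start with 7.
  bit 2 = 0: square 7^2 = 49 (mod 53).
  bit 3 = 1: square 49^2 = 2401 ≡ 16; bit is 1, so multiply 16·7 = 112 ≡ 6 (mod 53).
  bit 4 = 0: square 6^2 = 36 (mod 53).
Final value: 7^10 ≡ 36 (mod 53).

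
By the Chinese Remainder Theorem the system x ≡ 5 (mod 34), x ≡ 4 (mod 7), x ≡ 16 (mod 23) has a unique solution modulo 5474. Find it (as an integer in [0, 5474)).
The moduli 34, 7, 23 are pairwise coprime, so by the CRT there is a unique solution mod 34·7·23 = 5474.
Solve by successive substitution. Start with x ≡ 5 (mod 34).
  Combine with x ≡ 4 (mod 7): write x = 5 + 34·t and require 5 + 34·t ≡ 4 (mod 7), i.e. 34·t ≡ 4 − 5 ≡ 6 (mod 7). Since 34^(−1) ≡ 6 (mod 7) (34 ≡ 6 (mod 7)), t ≡ 6·6 ≡ 1 (mod 7). So x ≡ 5 + 34·1 = 39 (mod 238).
  Combine with x ≡ 16 (mod 23): write x = 39 + 238·t and require 39 + 238·t ≡ 16 (mod 23), i.e. 238·t ≡ 16 − 39 ≡ 0 (mod 23). Since 238^(−1) ≡ 3 (mod 23) (238 ≡ 8 (mod 23)), t ≡ 3·0 ≡ 0 (mod 23). So x ≡ 39 + 238·0 = 39 (mod 5474).
Unique solution in [0, 5474): x = 39.

Final answer: x ≡ 39 (mod 5474); the representative in [0, 5474) is 39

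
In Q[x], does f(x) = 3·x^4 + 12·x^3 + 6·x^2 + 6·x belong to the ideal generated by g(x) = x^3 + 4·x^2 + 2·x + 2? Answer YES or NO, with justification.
YES

In Q[x] the ideal (g) consists of all multiples of g, so f ∈ (g) iff g | f, i.e. iff the remainder of f on division by g is 0. Divide f by g (g is monic, so eliminate the leading term of the running remainder at each step):
  leading term 3·x^4: subtract (3·x)·g(x) = 3·x^4 + 12·x^3 + 6·x^2 + 6·x, leaving 0
The remainder is 0, so f(x) = g(x) · h(x) with h(x) = 3·x. Hence g | f, i.e. f ∈ (g).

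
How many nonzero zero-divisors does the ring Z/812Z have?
In Z/812Z each nonzero element is either a unit (gcd with 812 is 1) or a zero-divisor (gcd > 1). The number of units is φ(812): factorise 812 = 2^2 · 7 · 29, so φ(812) = (2^2 − 2^1) · (7 − 1) · (29 − 1) = 2 · 6 · 28 = 336. The nonzero elements number 812 − 1 = 811. Hence the nonzero zero-divisors number 811 − 336 = 475.

Final answer: Z/812Z has 475 nonzero zero-divisors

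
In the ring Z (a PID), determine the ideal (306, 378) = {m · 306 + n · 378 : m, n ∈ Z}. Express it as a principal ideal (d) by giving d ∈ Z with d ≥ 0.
In the PID Z, (a, b) is generated by gcd(a, b). Compute gcd(378, 306) with the extended Euclidean algorithm, tracking rows (r, s, t) with s·378 + t·306 = r:
  row A: (378, 1, 0)   [1·378 + 0·306 = 378]
  row B: (306, 0, 1)   [0·378 + 1·306 = 306]
  378 = 1·306 + 72   → row C = row A − 1·row B = (72, 1, −1)   [check: 1·378 − 1·306 = 72]
  306 = 4·72 + 18   → row D = row B − 4·row C = (18, −4, 5)   [check: −4·378 + 5·306 = 18]
  72 = 4·18 + 0   → remainder 0, stop. gcd = 18 (last nonzero row D).
So gcd(306, 378) = 18, with Bézout identity −4·378 + 5·306 = 18. Containment (⊇): the Bézout identity exhibits 18 as an element of (306, 378), giving (18) ⊆ (306, 378). Containment (⊆): since 18 | 306 and 18 | 378 (306 = 18·17, 378 = 18·21), every Z-linear combination of 306 and 378 is divisible by 18, so (306, 378) ⊆ (18). Therefore (306, 378) = (18), d = 18.

Final answer: (306, 378) = (18); d = 18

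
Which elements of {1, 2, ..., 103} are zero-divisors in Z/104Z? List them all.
An element a ∈ Z/104Z (with a ≠ 0) is a zero-divisor iff gcd(a, 104) > 1 (because a is a unit precisely when gcd(a, n) = 1, and in Z/nZ every nonzero, non-unit element is a zero-divisor). Scan a = 1, ..., 103 and keep those with gcd(a, 104) > 1:
  gcd(2, 104) = 2, gcd(4, 104) = 4, gcd(6, 104) = 2, gcd(8, 104) = 8, gcd(10, 104) = 2, gcd(12, 104) = 4, gcd(13, 104) = 13, gcd(14, 104) = 2, gcd(16, 104) = 8, gcd(18, 104) = 2, gcd(20, 104) = 4, gcd(22, 104) = 2, gcd(24, 104) = 8, gcd(26, 104) = 26, gcd(28, 104) = 4, gcd(30, 104) = 2, gcd(32, 104) = 8, gcd(34, 104) = 2, gcd(36, 104) = 4, gcd(38, 104) = 2, gcd(39, 104) = 13, gcd(40, 104) = 8, gcd(42, 104) = 2, gcd(44, 104) = 4, gcd(46, 104) = 2, gcd(48, 104) = 8, gcd(50, 104) = 2, gcd(52, 104) = 52, gcd(54, 104) = 2, gcd(56, 104) = 8, gcd(58, 104) = 2, gcd(60, 104) = 4, gcd(62, 104) = 2, gcd(64, 104) = 8, gcd(65, 104) = 13, gcd(66, 104) = 2, gcd(68, 104) = 4, gcd(70, 104) = 2, gcd(72, 104) = 8, gcd(74, 104) = 2, gcd(76, 104) = 4, gcd(78, 104) = 26, gcd(80, 104) = 8, gcd(82, 104) = 2, gcd(84, 104) = 4, gcd(86, 104) = 2, gcd(88, 104) = 8, gcd(90, 104) = 2, gcd(91, 104) = 13, gcd(92, 104) = 4, gcd(94, 104) = 2, gcd(96, 104) = 8, gcd(98, 104) = 2, gcd(100, 104) = 4, gcd(102, 104) = 2.
All other a ∈ {1, ..., 103} have gcd(a, 104) = 1 and are units. So the nonzero zero-divisors are exactly the 55 values of a appearing in this scan.

Final answer: nonzero zero-divisors of Z/104Z = {2, 4, 6, 8, 10, 12, 13, 14, 16, 18, 20, 22, 24, 26, 28, 30, 32, 34, 36, 38, 39, 40, 42, 44, 46, 48, 50, 52, 54, 56, 58, 60, 62, 64, 65, 66, 68, 70, 72, 74, 76, 78, 80, 82, 84, 86, 88, 90, 91, 92, 94, 96, 98, 100, 102}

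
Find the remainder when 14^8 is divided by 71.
25

Use repeated squaring. Binary(8) = 1000. Walk through the bits of the exponent 8 left-to-right: at each bit after the leading one, square the running value, then multiply by 14 if the bit is 1 (always reducing mod 71):
  bit 1 = 1 (leading): start with 14.
  bit 2 = 0: square 14^2 = 196 ≡ 54 (mod 71).
  bit 3 = 0: square 54^2 = 2916 ≡ 5 (mod 71).
  bit 4 = 0: square 5^2 = 25 (mod 71).
Final value: 14^8 ≡ 25 (mod 71).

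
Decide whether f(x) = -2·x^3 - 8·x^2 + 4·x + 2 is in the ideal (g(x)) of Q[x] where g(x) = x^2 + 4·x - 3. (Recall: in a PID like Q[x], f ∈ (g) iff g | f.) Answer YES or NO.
NO

In Q[x] the ideal (g) consists of all multiples of g, so f ∈ (g) iff g | f, i.e. iff the remainder of f on division by g is 0. Divide f by g (g is monic, so eliminate the leading term of the running remainder at each step):
  leading term -2·x^3: subtract (-2·x)·g(x) = -2·x^3 - 8·x^2 + 6·x, leaving 2 - 2·x
The remainder r(x) = 2 - 2·x ≠ 0 (and deg r < deg g), so g ∤ f, i.e. f ∉ (g).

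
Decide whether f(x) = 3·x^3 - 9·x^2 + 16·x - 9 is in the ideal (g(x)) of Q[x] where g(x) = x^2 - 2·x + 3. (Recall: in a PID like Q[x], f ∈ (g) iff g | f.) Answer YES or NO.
NO

In Q[x] the ideal (g) consists of all multiples of g, so f ∈ (g) iff g | f, i.e. iff the remainder of f on division by g is 0. Divide f by g (g is monic, so eliminate the leading term of the running remainder at each step):
  leading term 3·x^3: subtract (3·x)·g(x) = 3·x^3 - 6·x^2 + 9·x, leaving -3·x^2 + 7·x - 9
  leading term -3·x^2: subtract (-3)·g(x) = -3·x^2 + 6·x - 9, leaving x
The remainder r(x) = x ≠ 0 (and deg r < deg g), so g ∤ f, i.e. f ∉ (g).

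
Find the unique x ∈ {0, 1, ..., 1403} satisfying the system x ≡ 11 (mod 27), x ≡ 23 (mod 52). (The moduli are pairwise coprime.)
x ≡ 335 (mod 1404); the representative in [0, 1404) is 335

The moduli 27, 52 are pairwise coprime, so by the CRT there is a unique solution mod 27·52 = 1404.
Solve by successive substitution. Start with x ≡ 11 (mod 27).
  Combine with x ≡ 23 (mod 52): write x = 11 + 27·t and require 11 + 27·t ≡ 23 (mod 52), i.e. 27·t ≡ 23 − 11 ≡ 12 (mod 52). Since 27^(−1) ≡ 27 (mod 52), t ≡ 27·12 ≡ 12 (mod 52). So x ≡ 11 + 27·12 = 335 (mod 1404).
Unique solution in [0, 1404): x = 335.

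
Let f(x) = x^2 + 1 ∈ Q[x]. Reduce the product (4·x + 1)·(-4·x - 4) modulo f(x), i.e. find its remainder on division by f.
a · b ≡ 12 - 20·x (mod f(x))

First multiply in Q[x] without reducing: a · b = -16·x^2 - 20·x - 4. Now divide by f(x) = x^2 + 1, eliminating the leading term at each step:
  leading term -16·x^2: subtract (-16)·f(x) = -16·x^2 - 16, leaving 12 - 20·x
The degree is now < 2, so this is the remainder. Hence a · b ≡ 12 - 20·x in Q[x]/(f).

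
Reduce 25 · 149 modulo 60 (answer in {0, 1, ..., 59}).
Reduce the factors first: 149 ≡ 29 (mod 60), so 25 · 149 ≡ 25 · 29 (mod 60). 25 · 29 = 725. Dividing by 60: 725 = 12·60 + 5. So (25 · 149) mod 60 = 5.

Final answer: 5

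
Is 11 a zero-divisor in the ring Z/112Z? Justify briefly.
NO

gcd(11, 112) = 1, so 11 is a unit in Z/112Z (it has a multiplicative inverse). A unit cannot be a zero-divisor: if 11·b ≡ 0 then multiplying both sides by 11^(−1) gives b ≡ 0. So 11 is not a zero-divisor.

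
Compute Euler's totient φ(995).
φ(995) = 792

φ is multiplicative, with φ(p^e) = p^e − p^(e−1). Factorise 995 = 5 · 199. Then
  φ(995) = (5 − 1) · (199 − 1) = 4 · 198 = 792.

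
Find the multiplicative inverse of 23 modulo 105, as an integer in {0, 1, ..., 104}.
23^(−1) ≡ 32 (mod 105)

Apply the extended Euclidean algorithm to (105, 23), tracking rows (r, s, t) with s·105 + t·23 = r. Each division r_prev = q·r_cur + r_new produces the new row as (previous row) − q·(current row):
  row A: (105, 1, 0)   [1·105 + 0·23 = 105]
  row B: (23, 0, 1)   [0·105 + 1·23 = 23]
  105 = 4·23 + 13   → row C = row A − 4·row B = (13, 1, −4)   [check: 1·105 − 4·23 = 13]
  23 = 1·13 + 10   → row D = row B − 1·row C = (10, −1, 5)   [check: −1·105 + 5·23 = 10]
  13 = 1·10 + 3   → row E = row C − 1·row D = (3, 2, −9)   [check: 2·105 − 9·23 = 3]
  10 = 3·3 + 1   → row F = row D − 3·row E = (1, −7, 32)   [check: −7·105 + 32·23 = 1]
  3 = 3·1 + 0   → remainder 0, stop. gcd = 1 (last nonzero row F).
The gcd is 1, so 23 is invertible mod 105. The last nonzero row gives −7·105 + 32·23 = 1, so t = 32. So 23^(−1) ≡ 32 (mod 105). Verify: 23 · 32 = 736 ≡ 1 (mod 105). ✓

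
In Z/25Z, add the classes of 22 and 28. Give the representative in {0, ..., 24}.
Reduce the summands first: 28 ≡ 3 (mod 25), so 22 + 28 ≡ 22 + 3 (mod 25). 22 + 3 = 25; 25 = 1·25 + 0, so (22 + 28) mod 25 = 0.

Final answer: 0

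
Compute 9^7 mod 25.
Use repeated squaring. Binary(7) = 111. Walk through the bits of the exponent 7 left-to-right: at each bit after the leading one, square the running value, then multiply by 9 if the bit is 1 (always reducing mod 25):
  bit 1 = 1 (leading): start with 9.
  bit 2 = 1: square 9^2 = 81 ≡ 6; bit is 1, so multiply 6·9 = 54 ≡ 4 (mod 25).
  bit 3 = 1: square 4^2 = 16; bit is 1, so multiply 16·9 = 144 ≡ 19 (mod 25).
Final value: 9^7 ≡ 19 (mod 25).

Final answer: 19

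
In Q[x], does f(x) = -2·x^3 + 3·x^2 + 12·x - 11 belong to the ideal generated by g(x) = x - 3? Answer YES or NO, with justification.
In Q[x] the ideal (g) consists of all multiples of g, so f ∈ (g) iff g | f, i.e. iff the remainder of f on division by g is 0. Divide f by g (g is monic, so eliminate the leading term of the running remainder at each step):
  leading term -2·x^3: subtract (-2·x^2)·g(x) = -2·x^3 + 6·x^2, leaving -3·x^2 + 12·x - 11
  leading term -3·x^2: subtract (-3·x)·g(x) = -3·x^2 + 9·x, leaving 3·x - 11
  leading term 3·x: subtract (3)·g(x) = 3·x - 9, leaving -2
The remainder r(x) = -2 ≠ 0 (and deg r < deg g), so g ∤ f, i.e. f ∉ (g).

Final answer: NO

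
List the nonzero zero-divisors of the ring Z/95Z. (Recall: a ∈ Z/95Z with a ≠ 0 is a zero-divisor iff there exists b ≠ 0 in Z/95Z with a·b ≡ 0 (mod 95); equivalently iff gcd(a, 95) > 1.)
An element a ∈ Z/95Z (with a ≠ 0) is a zero-divisor iff gcd(a, 95) > 1 (because a is a unit precisely when gcd(a, n) = 1, and in Z/nZ every nonzero, non-unit element is a zero-divisor). Scan a = 1, ..., 94 and keep those with gcd(a, 95) > 1:
  gcd(5, 95) = 5, gcd(10, 95) = 5, gcd(15, 95) = 5, gcd(19, 95) = 19, gcd(20, 95) = 5, gcd(25, 95) = 5, gcd(30, 95) = 5, gcd(35, 95) = 5, gcd(38, 95) = 19, gcd(40, 95) = 5, gcd(45, 95) = 5, gcd(50, 95) = 5, gcd(55, 95) = 5, gcd(57, 95) = 19, gcd(60, 95) = 5, gcd(65, 95) = 5, gcd(70, 95) = 5, gcd(75, 95) = 5, gcd(76, 95) = 19, gcd(80, 95) = 5, gcd(85, 95) = 5, gcd(90, 95) = 5.
All other a ∈ {1, ..., 94} have gcd(a, 95) = 1 and are units. So the nonzero zero-divisors are exactly the 22 values of a appearing in this scan.

Final answer: nonzero zero-divisors of Z/95Z = {5, 10, 15, 19, 20, 25, 30, 35, 38, 40, 45, 50, 55, 57, 60, 65, 70, 75, 76, 80, 85, 90}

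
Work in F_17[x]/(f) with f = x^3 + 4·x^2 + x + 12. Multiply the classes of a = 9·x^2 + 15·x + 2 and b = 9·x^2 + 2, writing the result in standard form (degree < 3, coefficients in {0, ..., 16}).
Multiply as integer polynomials: a · b = 81·x^4 + 135·x^3 + 36·x^2 + 30·x + 4. Reducing coefficients mod 17: a · b ≡ 13·x^4 + 16·x^3 + 2·x^2 + 13·x + 4. Now divide by f(x) = x^3 + 4·x^2 + x + 12 in F_17[x], eliminating the leading term at each step:
  leading term 13·x^4: subtract (13·x)·f(x) = 13·x^4 + x^3 + 13·x^2 + 3·x, leaving 15·x^3 + 6·x^2 + 10·x + 4 (coefficients mod 17)
  leading term 15·x^3: subtract (15)·f(x) = 15·x^3 + 9·x^2 + 15·x + 10, leaving 14·x^2 + 12·x + 11 (coefficients mod 17)
The degree is now < 3, so this is the remainder. Hence a · b ≡ 14·x^2 + 12·x + 11 in F_17[x]/(f).

Final answer: a · b ≡ 14·x^2 + 12·x + 11 (mod f(x))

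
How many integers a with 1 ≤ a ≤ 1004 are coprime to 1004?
500

The number of a ∈ {1, ..., 1004} with gcd(a, 1004) = 1 is by definition Euler's totient φ(1004). φ is multiplicative, with φ(p^e) = p^e − p^(e−1). Factorise 1004 = 2^2 · 251. Then
  φ(1004) = (2^2 − 2^1) · (251 − 1) = 2 · 250 = 500.
So there are 500 such integers.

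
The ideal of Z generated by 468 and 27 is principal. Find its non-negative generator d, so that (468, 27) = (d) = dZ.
(468, 27) = (9); d = 9

In the PID Z, (a, b) is generated by gcd(a, b). Compute gcd(468, 27) with the extended Euclidean algorithm, tracking rows (r, s, t) with s·468 + t·27 = r:
  row A: (468, 1, 0)   [1·468 + 0·27 = 468]
  row B: (27, 0, 1)   [0·468 + 1·27 = 27]
  468 = 17·27 + 9   → row C = row A − 17·row B = (9, 1, −17)   [check: 1·468 − 17·27 = 9]
  27 = 3·9 + 0   → remainder 0, stop. gcd = 9 (last nonzero row C).
So gcd(468, 27) = 9, with Bézout identity 1·468 − 17·27 = 9. Containment (⊇): the Bézout identity exhibits 9 as an element of (468, 27), giving (9) ⊆ (468, 27). Containment (⊆): since 9 | 468 and 9 | 27 (468 = 9·52, 27 = 9·3), every Z-linear combination of 468 and 27 is divisible by 9, so (468, 27) ⊆ (9). Therefore (468, 27) = (9), d = 9.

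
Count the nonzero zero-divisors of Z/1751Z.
In Z/1751Z each nonzero element is either a unit (gcd with 1751 is 1) or a zero-divisor (gcd > 1). The number of units is φ(1751): factorise 1751 = 17 · 103, so φ(1751) = (17 − 1) · (103 − 1) = 16 · 102 = 1632. The nonzero elements number 1751 − 1 = 1750. Hence the nonzero zero-divisors number 1750 − 1632 = 118.

Final answer: Z/1751Z has 118 nonzero zero-divisors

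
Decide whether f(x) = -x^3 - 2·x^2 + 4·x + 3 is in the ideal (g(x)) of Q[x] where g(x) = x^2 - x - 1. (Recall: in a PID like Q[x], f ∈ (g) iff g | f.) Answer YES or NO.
YES

In Q[x] the ideal (g) consists of all multiples of g, so f ∈ (g) iff g | f, i.e. iff the remainder of f on division by g is 0. Divide f by g (g is monic, so eliminate the leading term of the running remainder at each step):
  leading term -x^3: subtract (-x)·g(x) = -x^3 + x^2 + x, leaving -3·x^2 + 3·x + 3
  leading term -3·x^2: subtract (-3)·g(x) = -3·x^2 + 3·x + 3, leaving 0
The remainder is 0, so f(x) = g(x) · h(x) with h(x) = -x - 3. Hence g | f, i.e. f ∈ (g).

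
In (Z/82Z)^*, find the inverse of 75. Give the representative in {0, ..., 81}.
75^(−1) ≡ 35 (mod 82)

Apply the extended Euclidean algorithm to (82, 75), tracking rows (r, s, t) with s·82 + t·75 = r. Each division r_prev = q·r_cur + r_new produces the new row as (previous row) − q·(current row):
  row A: (82, 1, 0)   [1·82 + 0·75 = 82]
  row B: (75, 0, 1)   [0·82 + 1·75 = 75]
  82 = 1·75 + 7   → row C = row A − 1·row B = (7, 1, −1)   [check: 1·82 − 1·75 = 7]
  75 = 10·7 + 5   → row D = row B − 10·row C = (5, −10, 11)   [check: −10·82 + 11·75 = 5]
  7 = 1·5 + 2   → row E = row C − 1·row D = (2, 11, −12)   [check: 11·82 − 12·75 = 2]
  5 = 2·2 + 1   → row F = row D − 2·row E = (1, −32, 35)   [check: −32·82 + 35·75 = 1]
  2 = 2·1 + 0   → remainder 0, stop. gcd = 1 (last nonzero row F).
The gcd is 1, so 75 is invertible mod 82. The last nonzero row gives −32·82 + 35·75 = 1, so t = 35. So 75^(−1) ≡ 35 (mod 82). Verify: 75 · 35 = 2625 ≡ 1 (mod 82). ✓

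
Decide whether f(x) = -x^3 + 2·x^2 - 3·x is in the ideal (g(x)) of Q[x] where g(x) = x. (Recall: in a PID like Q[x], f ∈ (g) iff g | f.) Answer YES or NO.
In Q[x] the ideal (g) consists of all multiples of g, so f ∈ (g) iff g | f, i.e. iff the remainder of f on division by g is 0. Divide f by g (g is monic, so eliminate the leading term of the running remainder at each step):
  leading term -x^3: subtract (-x^2)·g(x) = -x^3, leaving 2·x^2 - 3·x
  leading term 2·x^2: subtract (2·x)·g(x) = 2·x^2, leaving -3·x
  leading term -3·x: subtract (-3)·g(x) = -3·x, leaving 0
The remainder is 0, so f(x) = g(x) · h(x) with h(x) = -x^2 + 2·x - 3. Hence g | f, i.e. f ∈ (g).

Final answer: YES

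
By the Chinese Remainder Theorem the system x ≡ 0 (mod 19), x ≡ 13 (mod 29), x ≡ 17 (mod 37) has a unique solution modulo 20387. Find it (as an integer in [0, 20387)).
x ≡ 6973 (mod 20387); the representative in [0, 20387) is 6973

The moduli 19, 29, 37 are pairwise coprime, so by the CRT there is a unique solution mod 19·29·37 = 20387.
Solve by successive substitution. Start with x ≡ 0 (mod 19).
  Combine with x ≡ 13 (mod 29): write x = 19·t and require 19·t ≡ 13 (mod 29). Since 19^(−1) ≡ 26 (mod 29), t ≡ 26·13 ≡ 19 (mod 29). So x ≡ 19·19 = 361 (mod 551).
  Combine with x ≡ 17 (mod 37): write x = 361 + 551·t and require 361 + 551·t ≡ 17 (mod 37), i.e. 551·t ≡ 17 − 361 ≡ 26 (mod 37). Since 551^(−1) ≡ 9 (mod 37) (551 ≡ 33 (mod 37)), t ≡ 9·26 ≡ 12 (mod 37). So x ≡ 361 + 551·12 = 6973 (mod 20387).
Unique solution in [0, 20387): x = 6973.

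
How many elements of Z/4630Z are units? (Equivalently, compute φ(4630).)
Z/4630Z has φ(4630) = 1848 units

An element a ∈ Z/4630Z is a unit iff gcd(a, 4630) = 1, so the number of units is φ(4630). φ is multiplicative, with φ(p^e) = p^e − p^(e−1). Factorise 4630 = 2 · 5 · 463. Then
  φ(4630) = (2 − 1) · (5 − 1) · (463 − 1) = 1 · 4 · 462 = 1848.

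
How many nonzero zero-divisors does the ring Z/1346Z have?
Z/1346Z has 673 nonzero zero-divisors

In Z/1346Z each nonzero element is either a unit (gcd with 1346 is 1) or a zero-divisor (gcd > 1). The number of units is φ(1346): factorise 1346 = 2 · 673, so φ(1346) = (2 − 1) · (673 − 1) = 1 · 672 = 672. The nonzero elements number 1346 − 1 = 1345. Hence the nonzero zero-divisors number 1345 − 672 = 673.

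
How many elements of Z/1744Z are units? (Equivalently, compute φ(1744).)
Z/1744Z has φ(1744) = 864 units

An element a ∈ Z/1744Z is a unit iff gcd(a, 1744) = 1, so the number of units is φ(1744). φ is multiplicative, with φ(p^e) = p^e − p^(e−1). Factorise 1744 = 2^4 · 109. Then
  φ(1744) = (2^4 − 2^3) · (109 − 1) = 8 · 108 = 864.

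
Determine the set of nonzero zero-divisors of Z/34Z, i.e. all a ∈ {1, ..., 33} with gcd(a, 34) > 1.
nonzero zero-divisors of Z/34Z = {2, 4, 6, 8, 10, 12, 14, 16, 17, 18, 20, 22, 24, 26, 28, 30, 32}

An element a ∈ Z/34Z (with a ≠ 0) is a zero-divisor iff gcd(a, 34) > 1 (because a is a unit precisely when gcd(a, n) = 1, and in Z/nZ every nonzero, non-unit element is a zero-divisor). Scan a = 1, ..., 33 and keep those with gcd(a, 34) > 1:
  gcd(2, 34) = 2, gcd(4, 34) = 2, gcd(6, 34) = 2, gcd(8, 34) = 2, gcd(10, 34) = 2, gcd(12, 34) = 2, gcd(14, 34) = 2, gcd(16, 34) = 2, gcd(17, 34) = 17, gcd(18, 34) = 2, gcd(20, 34) = 2, gcd(22, 34) = 2, gcd(24, 34) = 2, gcd(26, 34) = 2, gcd(28, 34) = 2, gcd(30, 34) = 2, gcd(32, 34) = 2.
All other a ∈ {1, ..., 33} have gcd(a, 34) = 1 and are units. So the nonzero zero-divisors are exactly the 17 values of a appearing in this scan.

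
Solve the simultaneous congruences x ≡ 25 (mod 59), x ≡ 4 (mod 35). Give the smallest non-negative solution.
The moduli 59, 35 are pairwise coprime, so by the CRT there is a unique solution mod 59·35 = 2065.
Solve by successive substitution. Start with x ≡ 25 (mod 59).
  Combine with x ≡ 4 (mod 35): write x = 25 + 59·t and require 25 + 59·t ≡ 4 (mod 35), i.e. 59·t ≡ 4 − 25 ≡ 14 (mod 35). Since 59^(−1) ≡ 19 (mod 35) (59 ≡ 24 (mod 35)), t ≡ 19·14 ≡ 21 (mod 35). So x ≡ 25 + 59·21 = 1264 (mod 2065).
Unique solution in [0, 2065): x = 1264.

Final answer: x ≡ 1264 (mod 2065); the representative in [0, 2065) is 1264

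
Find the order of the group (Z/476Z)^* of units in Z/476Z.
|(Z/476Z)^*| = 192

(Z/476Z)^* consists of the classes a with gcd(a, 476) = 1, so its order is φ(476). φ is multiplicative, with φ(p^e) = p^e − p^(e−1). Factorise 476 = 2^2 · 7 · 17. Then
  φ(476) = (2^2 − 2^1) · (7 − 1) · (17 − 1) = 2 · 6 · 16 = 192.
Thus |(Z/476Z)^*| = 192.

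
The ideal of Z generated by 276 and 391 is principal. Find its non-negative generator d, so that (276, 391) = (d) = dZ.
In the PID Z, (a, b) is generated by gcd(a, b). Compute gcd(391, 276) with the extended Euclidean algorithm, tracking rows (r, s, t) with s·391 + t·276 = r:
  row A: (391, 1, 0)   [1·391 + 0·276 = 391]
  row B: (276, 0, 1)   [0·391 + 1·276 = 276]
  391 = 1·276 + 115   → row C = row A − 1·row B = (115, 1, −1)   [check: 1·391 − 1·276 = 115]
  276 = 2·115 + 46   → row D = row B − 2·row C = (46, −2, 3)   [check: −2·391 + 3·276 = 46]
  115 = 2·46 + 23   → row E = row C − 2·row D = (23, 5, −7)   [check: 5·391 − 7·276 = 23]
  46 = 2·23 + 0   → remainder 0, stop. gcd = 23 (last nonzero row E).
So gcd(276, 391) = 23, with Bézout identity 5·391 − 7·276 = 23. Containment (⊇): the Bézout identity exhibits 23 as an element of (276, 391), giving (23) ⊆ (276, 391). Containment (⊆): since 23 | 276 and 23 | 391 (276 = 23·12, 391 = 23·17), every Z-linear combination of 276 and 391 is divisible by 23, so (276, 391) ⊆ (23). Therefore (276, 391) = (23), d = 23.

Final answer: (276, 391) = (23); d = 23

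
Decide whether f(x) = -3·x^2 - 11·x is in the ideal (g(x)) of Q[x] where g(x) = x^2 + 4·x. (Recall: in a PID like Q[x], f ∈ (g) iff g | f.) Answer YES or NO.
NO

In Q[x] the ideal (g) consists of all multiples of g, so f ∈ (g) iff g | f, i.e. iff the remainder of f on division by g is 0. Divide f by g (g is monic, so eliminate the leading term of the running remainder at each step):
  leading term -3·x^2: subtract (-3)·g(x) = -3·x^2 - 12·x, leaving x
The remainder r(x) = x ≠ 0 (and deg r < deg g), so g ∤ f, i.e. f ∉ (g).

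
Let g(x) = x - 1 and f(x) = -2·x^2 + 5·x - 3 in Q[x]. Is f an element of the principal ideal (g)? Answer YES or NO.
YES

In Q[x] the ideal (g) consists of all multiples of g, so f ∈ (g) iff g | f, i.e. iff the remainder of f on division by g is 0. Divide f by g (g is monic, so eliminate the leading term of the running remainder at each step):
  leading term -2·x^2: subtract (-2·x)·g(x) = -2·x^2 + 2·x, leaving 3·x - 3
  leading term 3·x: subtract (3)·g(x) = 3·x - 3, leaving 0
The remainder is 0, so f(x) = g(x) · h(x) with h(x) = 3 - 2·x. Hence g | f, i.e. f ∈ (g).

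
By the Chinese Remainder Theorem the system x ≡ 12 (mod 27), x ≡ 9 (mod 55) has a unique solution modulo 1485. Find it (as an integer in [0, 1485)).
x ≡ 174 (mod 1485); the representative in [0, 1485) is 174

The moduli 27, 55 are pairwise coprime, so by the CRT there is a unique solution mod 27·55 = 1485.
Solve by successive substitution. Start with x ≡ 12 (mod 27).
  Combine with x ≡ 9 (mod 55): write x = 12 + 27·t and require 12 + 27·t ≡ 9 (mod 55), i.e. 27·t ≡ 9 − 12 ≡ 52 (mod 55). Since 27^(−1) ≡ 53 (mod 55), t ≡ 53·52 ≡ 6 (mod 55). So x ≡ 12 + 27·6 = 174 (mod 1485).
Unique solution in [0, 1485): x = 174.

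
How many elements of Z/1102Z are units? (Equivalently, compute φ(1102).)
An element a ∈ Z/1102Z is a unit iff gcd(a, 1102) = 1, so the number of units is φ(1102). φ is multiplicative, with φ(p^e) = p^e − p^(e−1). Factorise 1102 = 2 · 19 · 29. Then
  φ(1102) = (2 − 1) · (19 − 1) · (29 − 1) = 1 · 18 · 28 = 504.

Final answer: Z/1102Z has φ(1102) = 504 units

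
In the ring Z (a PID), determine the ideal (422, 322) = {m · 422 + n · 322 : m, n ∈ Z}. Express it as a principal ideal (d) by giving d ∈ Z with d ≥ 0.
In the PID Z, (a, b) is generated by gcd(a, b). Compute gcd(422, 322) with the extended Euclidean algorithm, tracking rows (r, s, t) with s·422 + t·322 = r:
  row A: (422, 1, 0)   [1·422 + 0·322 = 422]
  row B: (322, 0, 1)   [0·422 + 1·322 = 322]
  422 = 1·322 + 100   → row C = row A − 1·row B = (100, 1, −1)   [check: 1·422 − 1·322 = 100]
  322 = 3·100 + 22   → row D = row B − 3·row C = (22, −3, 4)   [check: −3·422 + 4·322 = 22]
  100 = 4·22 + 12   → row E = row C − 4·row D = (12, 13, −17)   [check: 13·422 − 17·322 = 12]
  22 = 1·12 + 10   → row F = row D − 1·row E = (10, −16, 21)   [check: −16·422 + 21·322 = 10]
  12 = 1·10 + 2   → row G = row E − 1·row F = (2, 29, −38)   [check: 29·422 − 38·322 = 2]
  10 = 5·2 + 0   → remainder 0, stop. gcd = 2 (last nonzero row G).
So gcd(422, 322) = 2, with Bézout identity 29·422 − 38·322 = 2. Containment (⊇): the Bézout identity exhibits 2 as an element of (422, 322), giving (2) ⊆ (422, 322). Containment (⊆): since 2 | 422 and 2 | 322 (422 = 2·211, 322 = 2·161), every Z-linear combination of 422 and 322 is divisible by 2, so (422, 322) ⊆ (2). Therefore (422, 322) = (2), d = 2.

Final answer: (422, 322) = (2); d = 2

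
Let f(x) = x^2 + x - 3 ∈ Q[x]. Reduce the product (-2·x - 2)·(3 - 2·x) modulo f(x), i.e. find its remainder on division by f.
a · b ≡ 6 - 6·x (mod f(x))

First multiply in Q[x] without reducing: a · b = 4·x^2 - 2·x - 6. Now divide by f(x) = x^2 + x - 3, eliminating the leading term at each step:
  leading term 4·x^2: subtract (4)·f(x) = 4·x^2 + 4·x - 12, leaving 6 - 6·x
The degree is now < 2, so this is the remainder. Hence a · b ≡ 6 - 6·x in Q[x]/(f).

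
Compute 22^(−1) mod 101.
22^(−1) ≡ 23 (mod 101)

Apply the extended Euclidean algorithm to (101, 22), tracking rows (r, s, t) with s·101 + t·22 = r. Each division r_prev = q·r_cur + r_new produces the new row as (previous row) − q·(current row):
  row A: (101, 1, 0)   [1·101 + 0·22 = 101]
  row B: (22, 0, 1)   [0·101 + 1·22 = 22]
  101 = 4·22 + 13   → row C = row A − 4·row B = (13, 1, −4)   [check: 1·101 − 4·22 = 13]
  22 = 1·13 + 9   → row D = row B − 1·row C = (9, −1, 5)   [check: −1·101 + 5·22 = 9]
  13 = 1·9 + 4   → row E = row C − 1·row D = (4, 2, −9)   [check: 2·101 − 9·22 = 4]
  9 = 2·4 + 1   → row F = row D − 2·row E = (1, −5, 23)   [check: −5·101 + 23·22 = 1]
  4 = 4·1 + 0   → remainder 0, stop. gcd = 1 (last nonzero row F).
The gcd is 1, so 22 is invertible mod 101. The last nonzero row gives −5·101 + 23·22 = 1, so t = 23. So 22^(−1) ≡ 23 (mod 101). Verify: 22 · 23 = 506 ≡ 1 (mod 101). ✓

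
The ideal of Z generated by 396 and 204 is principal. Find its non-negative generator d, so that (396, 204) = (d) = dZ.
(396, 204) = (12); d = 12

In the PID Z, (a, b) is generated by gcd(a, b). Compute gcd(396, 204) with the extended Euclidean algorithm, tracking rows (r, s, t) with s·396 + t·204 = r:
  row A: (396, 1, 0)   [1·396 + 0·204 = 396]
  row B: (204, 0, 1)   [0·396 + 1·204 = 204]
  396 = 1·204 + 192   → row C = row A − 1·row B = (192, 1, −1)   [check: 1·396 − 1·204 = 192]
  204 = 1·192 + 12   → row D = row B − 1·row C = (12, −1, 2)   [check: −1·396 + 2·204 = 12]
  192 = 16·12 + 0   → remainder 0, stop. gcd = 12 (last nonzero row D).
So gcd(396, 204) = 12, with Bézout identity −1·396 + 2·204 = 12. Containment (⊇): the Bézout identity exhibits 12 as an element of (396, 204), giving (12) ⊆ (396, 204). Containment (⊆): since 12 | 396 and 12 | 204 (396 = 12·33, 204 = 12·17), every Z-linear combination of 396 and 204 is divisible by 12, so (396, 204) ⊆ (12). Therefore (396, 204) = (12), d = 12.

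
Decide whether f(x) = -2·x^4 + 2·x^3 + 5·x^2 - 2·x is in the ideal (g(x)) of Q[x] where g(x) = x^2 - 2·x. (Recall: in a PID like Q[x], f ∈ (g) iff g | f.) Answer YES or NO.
In Q[x] the ideal (g) consists of all multiples of g, so f ∈ (g) iff g | f, i.e. iff the remainder of f on division by g is 0. Divide f by g (g is monic, so eliminate the leading term of the running remainder at each step):
  leading term -2·x^4: subtract (-2·x^2)·g(x) = -2·x^4 + 4·x^3, leaving -2·x^3 + 5·x^2 - 2·x
  leading term -2·x^3: subtract (-2·x)·g(x) = -2·x^3 + 4·x^2, leaving x^2 - 2·x
  leading term x^2: subtract (1)·g(x) = x^2 - 2·x, leaving 0
The remainder is 0, so f(x) = g(x) · h(x) with h(x) = -2·x^2 - 2·x + 1. Hence g | f, i.e. f ∈ (g).

Final answer: YES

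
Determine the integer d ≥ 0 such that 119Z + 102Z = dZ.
In the PID Z, (a, b) is generated by gcd(a, b). Compute gcd(119, 102) with the extended Euclidean algorithm, tracking rows (r, s, t) with s·119 + t·102 = r:
  row A: (119, 1, 0)   [1·119 + 0·102 = 119]
  row B: (102, 0, 1)   [0·119 + 1·102 = 102]
  119 = 1·102 + 17   → row C = row A − 1·row B = (17, 1, −1)   [check: 1·119 − 1·102 = 17]
  102 = 6·17 + 0   → remainder 0, stop. gcd = 17 (last nonzero row C).
So gcd(119, 102) = 17, with Bézout identity 1·119 − 1·102 = 17. Containment (⊇): the Bézout identity exhibits 17 as an element of (119, 102), giving (17) ⊆ (119, 102). Containment (⊆): since 17 | 119 and 17 | 102 (119 = 17·7, 102 = 17·6), every Z-linear combination of 119 and 102 is divisible by 17, so (119, 102) ⊆ (17). Therefore (119, 102) = (17), d = 17.

Final answer: (119, 102) = (17); d = 17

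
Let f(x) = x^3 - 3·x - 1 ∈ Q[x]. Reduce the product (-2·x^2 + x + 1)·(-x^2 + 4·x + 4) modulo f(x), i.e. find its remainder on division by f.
a · b ≡ x^2 - 17·x - 5 (mod f(x))

First multiply in Q[x] without reducing: a · b = 2·x^4 - 9·x^3 - 5·x^2 + 8·x + 4. Now divide by f(x) = x^3 - 3·x - 1, eliminating the leading term at each step:
  leading term 2·x^4: subtract (2·x)·f(x) = 2·x^4 - 6·x^2 - 2·x, leaving -9·x^3 + x^2 + 10·x + 4
  leading term -9·x^3: subtract (-9)·f(x) = -9·x^3 + 27·x + 9, leaving x^2 - 17·x - 5
The degree is now < 3, so this is the remainder. Hence a · b ≡ x^2 - 17·x - 5 in Q[x]/(f).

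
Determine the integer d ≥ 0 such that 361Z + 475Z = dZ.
(361, 475) = (19); d = 19

In the PID Z, (a, b) is generated by gcd(a, b). Compute gcd(475, 361) with the extended Euclidean algorithm, tracking rows (r, s, t) with s·475 + t·361 = r:
  row A: (475, 1, 0)   [1·475 + 0·361 = 475]
  row B: (361, 0, 1)   [0·475 + 1·361 = 361]
  475 = 1·361 + 114   → row C = row A − 1·row B = (114, 1, −1)   [check: 1·475 − 1·361 = 114]
  361 = 3·114 + 19   → row D = row B − 3·row C = (19, −3, 4)   [check: −3·475 + 4·361 = 19]
  114 = 6·19 + 0   → remainder 0, stop. gcd = 19 (last nonzero row D).
So gcd(361, 475) = 19, with Bézout identity −3·475 + 4·361 = 19. Containment (⊇): the Bézout identity exhibits 19 as an element of (361, 475), giving (19) ⊆ (361, 475). Containment (⊆): since 19 | 361 and 19 | 475 (361 = 19·19, 475 = 19·25), every Z-linear combination of 361 and 475 is divisible by 19, so (361, 475) ⊆ (19). Therefore (361, 475) = (19), d = 19.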